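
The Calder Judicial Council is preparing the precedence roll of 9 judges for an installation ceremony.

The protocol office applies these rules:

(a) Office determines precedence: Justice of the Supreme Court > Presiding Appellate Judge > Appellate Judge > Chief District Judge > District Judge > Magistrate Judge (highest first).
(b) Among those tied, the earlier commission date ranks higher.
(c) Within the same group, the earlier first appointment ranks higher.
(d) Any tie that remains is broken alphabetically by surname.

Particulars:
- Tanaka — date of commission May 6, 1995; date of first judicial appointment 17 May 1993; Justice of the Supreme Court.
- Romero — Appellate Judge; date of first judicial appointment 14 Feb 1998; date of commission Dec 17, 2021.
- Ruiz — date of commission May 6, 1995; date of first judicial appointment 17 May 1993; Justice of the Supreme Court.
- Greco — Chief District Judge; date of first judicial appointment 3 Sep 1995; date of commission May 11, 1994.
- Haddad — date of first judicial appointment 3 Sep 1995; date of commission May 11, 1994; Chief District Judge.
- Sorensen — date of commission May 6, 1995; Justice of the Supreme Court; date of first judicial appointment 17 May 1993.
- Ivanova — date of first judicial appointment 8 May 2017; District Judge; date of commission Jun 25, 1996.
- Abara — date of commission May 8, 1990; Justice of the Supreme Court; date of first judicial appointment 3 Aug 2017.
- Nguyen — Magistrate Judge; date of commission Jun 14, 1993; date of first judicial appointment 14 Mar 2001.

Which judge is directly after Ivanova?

Nguyen

By office: Abara, Ruiz, Sorensen and Tanaka (Justice of the Supreme Court); then Romero (Appellate Judge); then Greco and Haddad (Chief District Judge); then Ivanova (District Judge); then Nguyen (Magistrate Judge).
Among Abara, Ruiz, Sorensen and Tanaka, by date of commission (earlier first): Abara (May 8, 1990) before Ruiz, Sorensen and Tanaka (May 6, 1995).
Ruiz, Sorensen and Tanaka all have date of first judicial appointment 17 May 1993, so the next rule applies.
Among Ruiz, Sorensen and Tanaka, alphabetically by surname: Ruiz before Sorensen before Tanaka.
Greco and Haddad both have date of commission May 11, 1994, so the next rule applies.
Greco and Haddad both have date of first judicial appointment 3 Sep 1995, so the next rule applies.
Among Greco and Haddad, alphabetically by surname: Greco before Haddad.
Order: Abara, Ruiz, Sorensen, Tanaka, Romero, Greco, Haddad, Ivanova, Nguyen.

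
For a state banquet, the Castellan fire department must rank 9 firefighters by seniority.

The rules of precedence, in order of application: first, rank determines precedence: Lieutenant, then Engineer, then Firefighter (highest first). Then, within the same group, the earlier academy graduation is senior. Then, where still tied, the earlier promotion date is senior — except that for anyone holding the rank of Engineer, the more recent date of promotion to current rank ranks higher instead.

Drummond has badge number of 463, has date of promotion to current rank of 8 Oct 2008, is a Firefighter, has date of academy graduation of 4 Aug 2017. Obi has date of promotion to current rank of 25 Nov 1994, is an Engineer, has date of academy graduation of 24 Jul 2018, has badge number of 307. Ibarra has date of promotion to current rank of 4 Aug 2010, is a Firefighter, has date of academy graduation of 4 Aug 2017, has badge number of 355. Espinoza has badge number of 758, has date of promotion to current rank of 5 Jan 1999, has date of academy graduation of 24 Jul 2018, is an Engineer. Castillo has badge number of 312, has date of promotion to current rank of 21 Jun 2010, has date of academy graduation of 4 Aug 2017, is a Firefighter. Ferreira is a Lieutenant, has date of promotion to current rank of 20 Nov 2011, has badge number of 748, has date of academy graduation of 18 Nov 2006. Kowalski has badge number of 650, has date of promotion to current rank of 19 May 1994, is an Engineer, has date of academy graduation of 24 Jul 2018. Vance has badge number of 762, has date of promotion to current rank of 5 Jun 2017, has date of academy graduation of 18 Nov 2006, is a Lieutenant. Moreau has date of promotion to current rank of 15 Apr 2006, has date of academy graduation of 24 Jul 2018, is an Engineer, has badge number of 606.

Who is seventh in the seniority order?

Drummond

By rank: Ferreira and Vance (Lieutenant); then Moreau, Espinoza, Obi and Kowalski (Engineer); then Drummond, Castillo and Ibarra (Firefighter).
Ferreira and Vance both have date of academy graduation 18 Nov 2006, so the next rule applies.
Among Ferreira and Vance, by date of promotion to current rank (earlier first): Ferreira (20 Nov 2011) before Vance (5 Jun 2017).
Moreau, Espinoza, Obi and Kowalski all have date of academy graduation 24 Jul 2018, so the next rule applies.
Among Moreau, Espinoza, Obi and Kowalski, by date of promotion to current rank (later first) (reversed rule for this group): Moreau (15 Apr 2006) before Espinoza (5 Jan 1999) before Obi (25 Nov 1994) before Kowalski (19 May 1994).
Drummond, Castillo and Ibarra all have date of academy graduation 4 Aug 2017, so the next rule applies.
Among Drummond, Castillo and Ibarra, by date of promotion to current rank (earlier first): Drummond (8 Oct 2008) before Castillo (21 Jun 2010) before Ibarra (4 Aug 2010).
Order: Ferreira, Vance, Moreau, Espinoza, Obi, Kowalski, Drummond, Castillo, Ibarra.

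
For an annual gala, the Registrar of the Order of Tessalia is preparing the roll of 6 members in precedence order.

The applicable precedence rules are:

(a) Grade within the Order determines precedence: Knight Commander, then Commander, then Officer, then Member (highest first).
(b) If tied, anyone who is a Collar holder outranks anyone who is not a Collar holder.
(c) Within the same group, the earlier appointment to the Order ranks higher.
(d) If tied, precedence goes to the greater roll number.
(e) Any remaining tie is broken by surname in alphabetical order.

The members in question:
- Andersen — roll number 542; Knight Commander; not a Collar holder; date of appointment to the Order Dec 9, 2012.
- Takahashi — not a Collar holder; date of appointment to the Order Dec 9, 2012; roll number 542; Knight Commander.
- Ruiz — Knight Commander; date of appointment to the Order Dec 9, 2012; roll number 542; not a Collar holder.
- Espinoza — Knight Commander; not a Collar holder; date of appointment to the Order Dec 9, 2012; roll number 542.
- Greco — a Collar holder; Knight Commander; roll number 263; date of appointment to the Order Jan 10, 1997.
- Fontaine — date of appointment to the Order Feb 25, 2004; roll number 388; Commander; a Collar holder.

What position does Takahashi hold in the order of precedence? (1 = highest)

5

By grade within the Order: Greco, Andersen, Espinoza, Ruiz and Takahashi (Knight Commander); then Fontaine (Commander).
Among Greco, Andersen, Espinoza, Ruiz and Takahashi, a Collar holder before not a Collar holder: Greco (a Collar holder) before Andersen, Espinoza, Ruiz and Takahashi (not a Collar holder).
Andersen, Espinoza, Ruiz and Takahashi all have date of appointment to the Order Dec 9, 2012, so the next rule applies.
Andersen, Espinoza, Ruiz and Takahashi all have roll number 542, so the next rule applies.
Among Andersen, Espinoza, Ruiz and Takahashi, alphabetically by surname: Andersen before Espinoza before Ruiz before Takahashi.
Order: Greco, Andersen, Espinoza, Ruiz, Takahashi, Fontaine. So position 5.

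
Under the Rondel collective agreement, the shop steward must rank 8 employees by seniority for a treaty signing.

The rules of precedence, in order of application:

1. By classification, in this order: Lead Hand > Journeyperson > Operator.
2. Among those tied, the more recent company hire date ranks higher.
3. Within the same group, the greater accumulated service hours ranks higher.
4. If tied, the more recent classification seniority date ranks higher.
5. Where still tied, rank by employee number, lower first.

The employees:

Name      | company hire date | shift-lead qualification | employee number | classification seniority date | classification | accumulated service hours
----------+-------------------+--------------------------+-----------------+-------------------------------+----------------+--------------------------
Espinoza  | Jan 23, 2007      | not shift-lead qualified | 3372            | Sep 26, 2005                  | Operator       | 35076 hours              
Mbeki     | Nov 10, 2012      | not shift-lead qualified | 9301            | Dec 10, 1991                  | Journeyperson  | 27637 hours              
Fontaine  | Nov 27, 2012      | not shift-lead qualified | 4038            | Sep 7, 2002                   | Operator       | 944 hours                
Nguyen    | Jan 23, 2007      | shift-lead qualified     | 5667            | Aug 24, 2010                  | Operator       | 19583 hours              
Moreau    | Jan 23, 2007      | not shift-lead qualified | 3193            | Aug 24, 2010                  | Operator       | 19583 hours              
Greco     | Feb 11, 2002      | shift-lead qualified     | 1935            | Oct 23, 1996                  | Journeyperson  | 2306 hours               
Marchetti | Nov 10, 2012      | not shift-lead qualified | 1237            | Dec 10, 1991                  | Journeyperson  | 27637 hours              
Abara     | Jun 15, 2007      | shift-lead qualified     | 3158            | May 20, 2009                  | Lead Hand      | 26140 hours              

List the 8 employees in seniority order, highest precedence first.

By classification: Abara (Lead Hand); then Marchetti, Mbeki and Greco (Journeyperson); then Fontaine, Espinoza, Moreau and Nguyen (Operator).
Among Marchetti, Mbeki and Greco, by company hire date (later first): Marchetti and Mbeki (Nov 10, 2012) before Greco (Feb 11, 2002).
Marchetti and Mbeki both have accumulated service hours 27637 hours, so the next rule applies.
Marchetti and Mbeki both have classification seniority date Dec 10, 1991, so the next rule applies.
Among Marchetti and Mbeki, by employee number (lower first): Marchetti (1237) before Mbeki (9301).
Among Fontaine, Espinoza, Moreau and Nguyen, by company hire date (later first): Fontaine (Nov 27, 2012) before Espinoza, Moreau and Nguyen (Jan 23, 2007).
Among Espinoza, Moreau and Nguyen, by accumulated service hours (higher first): Espinoza (35076 hours) before Moreau and Nguyen (19583 hours).
Moreau and Nguyen both have classification seniority date Aug 24, 2010, so the next rule applies.
Among Moreau and Nguyen, by employee number (lower first): Moreau (3193) before Nguyen (5667).
Full order: Abara, Marchetti, Mbeki, Greco, Fontaine, Espinoza, Moreau, Nguyen.

Abara, Marchetti, Mbeki, Greco, Fontaine, Espinoza, Moreau, Nguyen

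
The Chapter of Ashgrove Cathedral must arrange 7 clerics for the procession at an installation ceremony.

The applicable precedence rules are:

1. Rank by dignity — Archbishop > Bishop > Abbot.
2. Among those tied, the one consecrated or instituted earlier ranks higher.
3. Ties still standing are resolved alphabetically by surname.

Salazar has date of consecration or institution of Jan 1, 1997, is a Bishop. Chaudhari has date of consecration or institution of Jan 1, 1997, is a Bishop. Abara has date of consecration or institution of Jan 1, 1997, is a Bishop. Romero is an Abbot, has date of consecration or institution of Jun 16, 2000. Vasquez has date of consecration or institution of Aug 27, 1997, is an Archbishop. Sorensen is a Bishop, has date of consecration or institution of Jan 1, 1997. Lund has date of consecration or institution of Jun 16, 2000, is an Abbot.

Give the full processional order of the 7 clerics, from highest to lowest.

Vasquez, Abara, Chaudhari, Salazar, Sorensen, Lund, Romero

By dignity: Vasquez (Archbishop); then Abara, Chaudhari, Salazar and Sorensen (Bishop); then Lund and Romero (Abbot).
Abara, Chaudhari, Salazar and Sorensen all have date of consecration or institution Jan 1, 1997, so the next rule applies.
Among Abara, Chaudhari, Salazar and Sorensen, alphabetically by surname: Abara before Chaudhari before Salazar before Sorensen.
Lund and Romero both have date of consecration or institution Jun 16, 2000, so the next rule applies.
Among Lund and Romero, alphabetically by surname: Lund before Romero.
Full order: Vasquez, Abara, Chaudhari, Salazar, Sorensen, Lund, Romero.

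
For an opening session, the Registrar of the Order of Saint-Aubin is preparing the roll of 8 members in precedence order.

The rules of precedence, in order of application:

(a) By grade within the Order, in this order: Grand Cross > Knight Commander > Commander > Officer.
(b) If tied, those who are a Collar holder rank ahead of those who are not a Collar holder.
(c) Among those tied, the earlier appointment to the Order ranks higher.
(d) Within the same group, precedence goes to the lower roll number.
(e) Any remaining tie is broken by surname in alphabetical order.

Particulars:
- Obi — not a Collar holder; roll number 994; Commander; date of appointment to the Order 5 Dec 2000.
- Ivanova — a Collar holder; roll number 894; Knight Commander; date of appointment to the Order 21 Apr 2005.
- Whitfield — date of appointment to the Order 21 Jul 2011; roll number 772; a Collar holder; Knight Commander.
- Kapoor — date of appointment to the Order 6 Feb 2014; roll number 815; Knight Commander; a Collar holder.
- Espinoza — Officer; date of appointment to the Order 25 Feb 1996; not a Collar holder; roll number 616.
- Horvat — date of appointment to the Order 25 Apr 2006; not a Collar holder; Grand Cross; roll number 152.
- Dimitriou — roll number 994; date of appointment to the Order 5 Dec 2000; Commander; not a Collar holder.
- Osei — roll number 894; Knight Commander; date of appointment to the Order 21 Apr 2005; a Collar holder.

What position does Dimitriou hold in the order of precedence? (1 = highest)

6

By grade within the Order: Horvat (Grand Cross); then Ivanova, Osei, Whitfield and Kapoor (Knight Commander); then Dimitriou and Obi (Commander); then Espinoza (Officer).
Ivanova, Osei, Whitfield and Kapoor are each a Collar holder, so the next rule applies.
Among Ivanova, Osei, Whitfield and Kapoor, by date of appointment to the Order (earlier first): Ivanova and Osei (21 Apr 2005) before Whitfield (21 Jul 2011) before Kapoor (6 Feb 2014).
Ivanova and Osei both have roll number 894, so the next rule applies.
Among Ivanova and Osei, alphabetically by surname: Ivanova before Osei.
Dimitriou and Obi are each not a Collar holder, so the next rule applies.
Dimitriou and Obi both have date of appointment to the Order 5 Dec 2000, so the next rule applies.
Dimitriou and Obi both have roll number 994, so the next rule applies.
Among Dimitriou and Obi, alphabetically by surname: Dimitriou before Obi.
Order: Horvat, Ivanova, Osei, Whitfield, Kapoor, Dimitriou, Obi, Espinoza. So position 6.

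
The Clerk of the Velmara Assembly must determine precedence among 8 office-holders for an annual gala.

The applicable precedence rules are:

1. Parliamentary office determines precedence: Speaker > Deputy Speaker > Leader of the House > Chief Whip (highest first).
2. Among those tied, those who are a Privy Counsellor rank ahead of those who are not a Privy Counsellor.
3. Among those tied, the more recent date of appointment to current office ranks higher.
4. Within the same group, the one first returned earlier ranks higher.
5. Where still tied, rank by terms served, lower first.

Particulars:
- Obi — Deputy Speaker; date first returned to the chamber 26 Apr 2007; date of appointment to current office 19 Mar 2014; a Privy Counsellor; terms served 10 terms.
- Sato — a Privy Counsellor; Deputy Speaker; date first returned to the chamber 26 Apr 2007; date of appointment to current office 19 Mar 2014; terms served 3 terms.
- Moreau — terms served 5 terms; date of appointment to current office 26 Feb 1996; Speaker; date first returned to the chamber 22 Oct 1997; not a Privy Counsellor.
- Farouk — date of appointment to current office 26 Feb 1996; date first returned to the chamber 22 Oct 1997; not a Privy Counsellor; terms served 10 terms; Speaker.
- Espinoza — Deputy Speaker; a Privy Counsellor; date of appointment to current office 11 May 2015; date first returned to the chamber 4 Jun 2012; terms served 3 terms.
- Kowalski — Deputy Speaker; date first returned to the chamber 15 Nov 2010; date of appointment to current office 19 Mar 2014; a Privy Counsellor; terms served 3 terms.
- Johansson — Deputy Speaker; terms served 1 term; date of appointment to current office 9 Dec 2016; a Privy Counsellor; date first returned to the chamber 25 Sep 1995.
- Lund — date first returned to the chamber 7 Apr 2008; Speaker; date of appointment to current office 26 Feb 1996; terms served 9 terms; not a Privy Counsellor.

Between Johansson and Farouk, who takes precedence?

Farouk

By parliamentary office: Moreau, Farouk and Lund (Speaker); then Johansson, Espinoza, Sato, Obi and Kowalski (Deputy Speaker).
Moreau, Farouk and Lund are each not a Privy Counsellor, so the next rule applies.
Moreau, Farouk and Lund all have date of appointment to current office 26 Feb 1996, so the next rule applies.
Among Moreau, Farouk and Lund, by date first returned to the chamber (earlier first): Moreau and Farouk (22 Oct 1997) before Lund (7 Apr 2008).
Among Moreau and Farouk, by terms served (lower first): Moreau (5 terms) before Farouk (10 terms).
Johansson, Espinoza, Sato, Obi and Kowalski are each a Privy Counsellor, so the next rule applies.
Among Johansson, Espinoza, Sato, Obi and Kowalski, by date of appointment to current office (later first): Johansson (9 Dec 2016) before Espinoza (11 May 2015) before Sato, Obi and Kowalski (19 Mar 2014).
Among Sato, Obi and Kowalski, by date first returned to the chamber (earlier first): Sato and Obi (26 Apr 2007) before Kowalski (15 Nov 2010).
Among Sato and Obi, by terms served (lower first): Sato (3 terms) before Obi (10 terms).
So Farouk takes precedence.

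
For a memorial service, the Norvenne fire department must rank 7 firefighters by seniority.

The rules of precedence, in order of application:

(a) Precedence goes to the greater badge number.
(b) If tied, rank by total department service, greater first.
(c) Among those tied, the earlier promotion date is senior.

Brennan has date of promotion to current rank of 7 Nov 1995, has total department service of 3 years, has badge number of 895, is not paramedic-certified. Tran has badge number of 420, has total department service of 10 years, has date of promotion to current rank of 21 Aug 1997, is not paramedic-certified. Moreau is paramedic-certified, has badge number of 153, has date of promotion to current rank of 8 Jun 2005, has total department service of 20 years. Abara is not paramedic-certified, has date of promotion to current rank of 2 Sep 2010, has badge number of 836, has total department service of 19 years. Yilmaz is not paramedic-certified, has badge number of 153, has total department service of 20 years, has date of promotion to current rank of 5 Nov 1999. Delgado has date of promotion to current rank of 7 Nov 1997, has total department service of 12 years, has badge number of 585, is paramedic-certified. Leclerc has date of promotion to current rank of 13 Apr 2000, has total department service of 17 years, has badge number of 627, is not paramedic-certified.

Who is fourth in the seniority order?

By badge number (higher first): Brennan (895); then Abara (836); then Leclerc (627); then Delgado (585); then Tran (420); then Yilmaz and Moreau (both 153).
Yilmaz and Moreau both have total department service 20 years, so the next rule applies.
Among Yilmaz and Moreau, by date of promotion to current rank (earlier first): Yilmaz (5 Nov 1999) before Moreau (8 Jun 2005).
Order: Brennan, Abara, Leclerc, Delgado, Tran, Yilmaz, Moreau.

Delgado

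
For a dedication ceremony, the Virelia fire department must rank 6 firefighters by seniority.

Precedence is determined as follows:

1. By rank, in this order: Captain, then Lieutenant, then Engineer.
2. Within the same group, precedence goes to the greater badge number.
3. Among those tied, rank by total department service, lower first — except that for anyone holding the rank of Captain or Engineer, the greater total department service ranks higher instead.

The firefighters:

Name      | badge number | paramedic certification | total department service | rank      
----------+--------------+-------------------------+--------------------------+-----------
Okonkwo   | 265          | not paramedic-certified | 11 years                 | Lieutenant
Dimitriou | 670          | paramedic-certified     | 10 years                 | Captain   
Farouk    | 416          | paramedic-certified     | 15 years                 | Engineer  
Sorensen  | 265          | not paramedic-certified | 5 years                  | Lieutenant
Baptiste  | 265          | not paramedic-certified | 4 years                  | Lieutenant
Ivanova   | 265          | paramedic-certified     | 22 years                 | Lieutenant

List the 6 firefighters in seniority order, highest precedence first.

Dimitriou, Baptiste, Sorensen, Okonkwo, Ivanova, Farouk

By rank: Dimitriou (Captain); then Baptiste, Sorensen, Okonkwo and Ivanova (Lieutenant); then Farouk (Engineer).
Baptiste, Sorensen, Okonkwo and Ivanova all have badge number 265, so the next rule applies.
Among Baptiste, Sorensen, Okonkwo and Ivanova, by total department service (lower first): Baptiste (4 years) before Sorensen (5 years) before Okonkwo (11 years) before Ivanova (22 years).
Full order: Dimitriou, Baptiste, Sorensen, Okonkwo, Ivanova, Farouk.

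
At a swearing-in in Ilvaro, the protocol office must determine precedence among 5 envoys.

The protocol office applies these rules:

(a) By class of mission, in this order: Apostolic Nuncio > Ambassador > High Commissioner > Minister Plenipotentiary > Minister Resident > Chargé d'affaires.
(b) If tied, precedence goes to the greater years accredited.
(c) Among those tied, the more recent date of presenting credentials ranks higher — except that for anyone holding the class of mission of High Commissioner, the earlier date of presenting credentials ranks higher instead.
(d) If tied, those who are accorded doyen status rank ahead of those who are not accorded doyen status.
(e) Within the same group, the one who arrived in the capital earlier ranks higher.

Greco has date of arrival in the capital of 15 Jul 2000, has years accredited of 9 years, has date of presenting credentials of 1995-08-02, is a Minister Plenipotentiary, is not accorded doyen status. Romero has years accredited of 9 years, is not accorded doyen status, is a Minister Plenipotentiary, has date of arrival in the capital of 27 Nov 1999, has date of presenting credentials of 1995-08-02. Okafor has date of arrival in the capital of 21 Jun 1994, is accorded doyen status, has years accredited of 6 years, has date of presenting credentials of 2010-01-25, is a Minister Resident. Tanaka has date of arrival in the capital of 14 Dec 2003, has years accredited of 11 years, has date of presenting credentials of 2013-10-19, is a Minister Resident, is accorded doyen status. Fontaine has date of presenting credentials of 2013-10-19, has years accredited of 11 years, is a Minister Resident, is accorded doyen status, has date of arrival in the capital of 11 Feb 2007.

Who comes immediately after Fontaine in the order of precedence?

By class of mission: Romero and Greco (Minister Plenipotentiary); then Tanaka, Fontaine and Okafor (Minister Resident).
Romero and Greco both have years accredited 9 years, so the next rule applies.
Romero and Greco both have date of presenting credentials 1995-08-02, so the next rule applies.
Romero and Greco are each not accorded doyen status, so the next rule applies.
Among Romero and Greco, by date of arrival in the capital (earlier first): Romero (27 Nov 1999) before Greco (15 Jul 2000).
Among Tanaka, Fontaine and Okafor, by years accredited (higher first): Tanaka and Fontaine (11 years) before Okafor (6 years).
Tanaka and Fontaine both have date of presenting credentials 2013-10-19, so the next rule applies.
Tanaka and Fontaine are each accorded doyen status, so the next rule applies.
Among Tanaka and Fontaine, by date of arrival in the capital (earlier first): Tanaka (14 Dec 2003) before Fontaine (11 Feb 2007).
Order: Romero, Greco, Tanaka, Fontaine, Okafor.

Okafor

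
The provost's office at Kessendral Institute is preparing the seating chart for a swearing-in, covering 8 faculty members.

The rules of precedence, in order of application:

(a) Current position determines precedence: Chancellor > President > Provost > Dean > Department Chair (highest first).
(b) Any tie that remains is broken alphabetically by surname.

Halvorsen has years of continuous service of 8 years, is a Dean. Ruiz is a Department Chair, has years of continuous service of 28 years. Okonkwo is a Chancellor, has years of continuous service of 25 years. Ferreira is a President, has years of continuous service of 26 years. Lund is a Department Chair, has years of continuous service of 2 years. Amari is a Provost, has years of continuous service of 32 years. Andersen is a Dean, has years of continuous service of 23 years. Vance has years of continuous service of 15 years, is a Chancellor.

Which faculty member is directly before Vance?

Okonkwo

By current position: Okonkwo and Vance (Chancellor); then Ferreira (President); then Amari (Provost); then Andersen and Halvorsen (Dean); then Lund and Ruiz (Department Chair).
Among Okonkwo and Vance, alphabetically by surname: Okonkwo before Vance.
Among Andersen and Halvorsen, alphabetically by surname: Andersen before Halvorsen.
Among Lund and Ruiz, alphabetically by surname: Lund before Ruiz.
Order: Okonkwo, Vance, Ferreira, Amari, Andersen, Halvorsen, Lund, Ruiz.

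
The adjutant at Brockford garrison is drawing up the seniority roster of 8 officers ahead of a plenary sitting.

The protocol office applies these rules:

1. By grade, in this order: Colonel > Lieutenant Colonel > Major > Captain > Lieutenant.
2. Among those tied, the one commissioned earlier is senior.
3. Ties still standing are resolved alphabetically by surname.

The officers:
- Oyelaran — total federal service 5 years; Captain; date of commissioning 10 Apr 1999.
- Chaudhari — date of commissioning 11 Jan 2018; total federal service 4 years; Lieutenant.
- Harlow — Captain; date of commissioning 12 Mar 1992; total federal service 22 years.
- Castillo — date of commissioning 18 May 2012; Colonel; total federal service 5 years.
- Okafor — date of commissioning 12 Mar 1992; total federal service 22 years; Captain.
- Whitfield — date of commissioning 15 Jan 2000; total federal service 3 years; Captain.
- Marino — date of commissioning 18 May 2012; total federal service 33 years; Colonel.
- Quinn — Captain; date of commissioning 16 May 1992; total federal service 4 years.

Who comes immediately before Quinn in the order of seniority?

Okafor

By grade: Castillo and Marino (Colonel); then Harlow, Okafor, Quinn, Oyelaran and Whitfield (Captain); then Chaudhari (Lieutenant).
Castillo and Marino both have date of commissioning 18 May 2012, so the next rule applies.
Among Castillo and Marino, alphabetically by surname: Castillo before Marino.
Among Harlow, Okafor, Quinn, Oyelaran and Whitfield, by date of commissioning (earlier first): Harlow and Okafor (12 Mar 1992) before Quinn (16 May 1992) before Oyelaran (10 Apr 1999) before Whitfield (15 Jan 2000).
Among Harlow and Okafor, alphabetically by surname: Harlow before Okafor.
Order: Castillo, Marino, Harlow, Okafor, Quinn, Oyelaran, Whitfield, Chaudhari.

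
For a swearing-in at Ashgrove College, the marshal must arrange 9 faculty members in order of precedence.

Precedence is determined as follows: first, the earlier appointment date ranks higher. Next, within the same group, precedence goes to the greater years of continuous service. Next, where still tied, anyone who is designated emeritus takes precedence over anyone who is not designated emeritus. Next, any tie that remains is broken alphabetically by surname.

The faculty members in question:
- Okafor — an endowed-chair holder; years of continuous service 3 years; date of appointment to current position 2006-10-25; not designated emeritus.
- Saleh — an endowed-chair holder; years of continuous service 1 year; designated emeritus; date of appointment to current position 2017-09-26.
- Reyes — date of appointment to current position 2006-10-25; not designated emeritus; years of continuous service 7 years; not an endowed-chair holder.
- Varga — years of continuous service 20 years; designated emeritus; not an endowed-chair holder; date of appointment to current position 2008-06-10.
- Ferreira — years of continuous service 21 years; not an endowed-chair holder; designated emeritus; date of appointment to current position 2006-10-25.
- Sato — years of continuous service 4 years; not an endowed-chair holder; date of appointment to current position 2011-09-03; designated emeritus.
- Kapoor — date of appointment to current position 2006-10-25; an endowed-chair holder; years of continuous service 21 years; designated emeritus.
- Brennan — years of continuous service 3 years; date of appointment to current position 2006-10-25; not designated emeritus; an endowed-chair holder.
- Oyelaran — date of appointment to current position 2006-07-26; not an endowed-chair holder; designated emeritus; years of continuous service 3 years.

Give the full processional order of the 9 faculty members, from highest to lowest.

By date of appointment to current position (earlier first): Oyelaran (2006-07-26); then Ferreira, Kapoor, Reyes, Brennan and Okafor (each 2006-10-25); then Varga (2008-06-10); then Sato (2011-09-03); then Saleh (2017-09-26).
Among Ferreira, Kapoor, Reyes, Brennan and Okafor, by years of continuous service (higher first): Ferreira and Kapoor (21 years) before Reyes (7 years) before Brennan and Okafor (3 years).
Ferreira and Kapoor are each designated emeritus, so the next rule applies.
Among Ferreira and Kapoor, alphabetically by surname: Ferreira before Kapoor.
Brennan and Okafor are each not designated emeritus, so the next rule applies.
Among Brennan and Okafor, alphabetically by surname: Brennan before Okafor.
Full order: Oyelaran, Ferreira, Kapoor, Reyes, Brennan, Okafor, Varga, Sato, Saleh.

Oyelaran, Ferreira, Kapoor, Reyes, Brennan, Okafor, Varga, Sato, Saleh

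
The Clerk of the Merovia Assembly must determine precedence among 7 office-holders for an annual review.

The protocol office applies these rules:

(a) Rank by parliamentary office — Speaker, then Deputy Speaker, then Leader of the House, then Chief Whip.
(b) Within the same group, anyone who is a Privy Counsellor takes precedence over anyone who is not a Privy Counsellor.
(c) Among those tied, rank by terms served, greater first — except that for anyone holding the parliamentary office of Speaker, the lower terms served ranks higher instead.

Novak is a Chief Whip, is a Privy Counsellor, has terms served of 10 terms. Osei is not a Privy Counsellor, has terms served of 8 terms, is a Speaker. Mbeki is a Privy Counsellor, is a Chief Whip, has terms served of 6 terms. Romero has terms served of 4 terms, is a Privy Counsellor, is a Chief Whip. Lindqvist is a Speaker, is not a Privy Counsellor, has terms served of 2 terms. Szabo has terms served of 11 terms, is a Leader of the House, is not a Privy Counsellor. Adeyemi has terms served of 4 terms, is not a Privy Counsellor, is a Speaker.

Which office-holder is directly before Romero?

By parliamentary office: Lindqvist, Adeyemi and Osei (Speaker); then Szabo (Leader of the House); then Novak, Mbeki and Romero (Chief Whip).
Lindqvist, Adeyemi and Osei are each not a Privy Counsellor, so the next rule applies.
Among Lindqvist, Adeyemi and Osei, by terms served (lower first) (reversed rule for this group): Lindqvist (2 terms) before Adeyemi (4 terms) before Osei (8 terms).
Novak, Mbeki and Romero are each a Privy Counsellor, so the next rule applies.
Among Novak, Mbeki and Romero, by terms served (higher first): Novak (10 terms) before Mbeki (6 terms) before Romero (4 terms).
Order: Lindqvist, Adeyemi, Osei, Szabo, Novak, Mbeki, Romero.

Mbeki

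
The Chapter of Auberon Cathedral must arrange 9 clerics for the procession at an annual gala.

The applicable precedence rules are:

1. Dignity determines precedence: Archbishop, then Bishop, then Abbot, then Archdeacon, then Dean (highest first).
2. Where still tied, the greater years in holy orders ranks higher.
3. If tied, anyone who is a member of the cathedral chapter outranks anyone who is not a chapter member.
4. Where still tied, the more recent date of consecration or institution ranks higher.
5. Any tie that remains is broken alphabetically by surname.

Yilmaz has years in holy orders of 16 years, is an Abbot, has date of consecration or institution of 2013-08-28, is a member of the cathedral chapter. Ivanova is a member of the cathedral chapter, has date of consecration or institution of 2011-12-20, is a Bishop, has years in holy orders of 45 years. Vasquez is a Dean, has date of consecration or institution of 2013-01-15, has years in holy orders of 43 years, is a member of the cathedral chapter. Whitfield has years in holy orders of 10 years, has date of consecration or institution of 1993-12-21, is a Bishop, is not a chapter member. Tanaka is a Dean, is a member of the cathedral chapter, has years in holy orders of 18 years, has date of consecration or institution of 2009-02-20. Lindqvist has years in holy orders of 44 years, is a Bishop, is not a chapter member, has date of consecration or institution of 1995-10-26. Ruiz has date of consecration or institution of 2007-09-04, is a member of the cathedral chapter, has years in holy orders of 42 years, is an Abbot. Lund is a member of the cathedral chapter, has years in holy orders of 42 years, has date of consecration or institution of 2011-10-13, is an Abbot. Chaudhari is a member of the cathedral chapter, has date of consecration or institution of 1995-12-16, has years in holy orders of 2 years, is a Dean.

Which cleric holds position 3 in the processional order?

Whitfield

By dignity: Ivanova, Lindqvist and Whitfield (Bishop); then Lund, Ruiz and Yilmaz (Abbot); then Vasquez, Tanaka and Chaudhari (Dean).
Among Ivanova, Lindqvist and Whitfield, by years in holy orders (higher first): Ivanova (45 years) before Lindqvist (44 years) before Whitfield (10 years).
Among Lund, Ruiz and Yilmaz, by years in holy orders (higher first): Lund and Ruiz (42 years) before Yilmaz (16 years).
Lund and Ruiz are each a member of the cathedral chapter, so the next rule applies.
Among Lund and Ruiz, by date of consecration or institution (later first): Lund (2011-10-13) before Ruiz (2007-09-04).
Among Vasquez, Tanaka and Chaudhari, by years in holy orders (higher first): Vasquez (43 years) before Tanaka (18 years) before Chaudhari (2 years).
Order: Ivanova, Lindqvist, Whitfield, Lund, Ruiz, Yilmaz, Vasquez, Tanaka, Chaudhari.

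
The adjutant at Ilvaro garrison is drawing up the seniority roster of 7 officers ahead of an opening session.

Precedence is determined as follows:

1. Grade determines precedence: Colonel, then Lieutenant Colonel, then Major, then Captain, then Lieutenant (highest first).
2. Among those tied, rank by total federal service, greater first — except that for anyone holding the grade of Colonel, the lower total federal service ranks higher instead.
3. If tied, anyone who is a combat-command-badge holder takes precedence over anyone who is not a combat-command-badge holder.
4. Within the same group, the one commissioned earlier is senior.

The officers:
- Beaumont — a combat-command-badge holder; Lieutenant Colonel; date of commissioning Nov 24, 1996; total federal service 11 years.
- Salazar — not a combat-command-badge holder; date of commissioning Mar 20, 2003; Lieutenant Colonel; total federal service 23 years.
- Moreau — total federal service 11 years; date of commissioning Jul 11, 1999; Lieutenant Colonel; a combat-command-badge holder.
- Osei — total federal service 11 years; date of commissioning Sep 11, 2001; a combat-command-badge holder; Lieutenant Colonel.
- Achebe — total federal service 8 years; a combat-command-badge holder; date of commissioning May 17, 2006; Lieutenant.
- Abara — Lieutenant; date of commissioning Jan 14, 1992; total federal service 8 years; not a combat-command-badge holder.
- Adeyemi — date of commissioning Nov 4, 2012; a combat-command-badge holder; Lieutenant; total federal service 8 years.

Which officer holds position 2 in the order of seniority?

By grade: Salazar, Beaumont, Moreau and Osei (Lieutenant Colonel); then Achebe, Adeyemi and Abara (Lieutenant).
Among Salazar, Beaumont, Moreau and Osei, by total federal service (higher first): Salazar (23 years) before Beaumont, Moreau and Osei (11 years).
Beaumont, Moreau and Osei are each a combat-command-badge holder, so the next rule applies.
Among Beaumont, Moreau and Osei, by date of commissioning (earlier first): Beaumont (Nov 24, 1996) before Moreau (Jul 11, 1999) before Osei (Sep 11, 2001).
Achebe, Adeyemi and Abara all have total federal service 8 years, so the next rule applies.
Among Achebe, Adeyemi and Abara, a combat-command-badge holder before not a combat-command-badge holder: Achebe and Adeyemi (a combat-command-badge holder) before Abara (not a combat-command-badge holder).
Among Achebe and Adeyemi, by date of commissioning (earlier first): Achebe (May 17, 2006) before Adeyemi (Nov 4, 2012).
Order: Salazar, Beaumont, Moreau, Osei, Achebe, Adeyemi, Abara.

Beaumont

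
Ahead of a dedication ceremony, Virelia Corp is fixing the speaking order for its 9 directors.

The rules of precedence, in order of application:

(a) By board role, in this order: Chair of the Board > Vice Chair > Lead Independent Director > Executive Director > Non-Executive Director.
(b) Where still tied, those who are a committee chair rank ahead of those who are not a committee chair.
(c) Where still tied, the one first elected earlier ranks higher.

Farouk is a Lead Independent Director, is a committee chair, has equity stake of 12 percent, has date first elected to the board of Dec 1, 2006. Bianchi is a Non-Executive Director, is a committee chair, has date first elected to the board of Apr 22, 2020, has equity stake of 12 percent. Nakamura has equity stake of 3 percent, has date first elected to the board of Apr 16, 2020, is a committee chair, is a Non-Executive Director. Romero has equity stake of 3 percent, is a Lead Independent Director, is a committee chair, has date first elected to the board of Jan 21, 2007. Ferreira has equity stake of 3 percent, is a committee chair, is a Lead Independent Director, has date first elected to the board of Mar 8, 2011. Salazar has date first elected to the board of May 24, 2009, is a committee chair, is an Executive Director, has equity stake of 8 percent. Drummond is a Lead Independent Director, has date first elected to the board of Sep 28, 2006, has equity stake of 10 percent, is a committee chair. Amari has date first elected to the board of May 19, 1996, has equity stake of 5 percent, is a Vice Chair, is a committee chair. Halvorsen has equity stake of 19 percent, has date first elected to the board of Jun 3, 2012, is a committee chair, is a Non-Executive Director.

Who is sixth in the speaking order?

Salazar

By board role: Amari (Vice Chair); then Drummond, Farouk, Romero and Ferreira (Lead Independent Director); then Salazar (Executive Director); then Halvorsen, Nakamura and Bianchi (Non-Executive Director).
Drummond, Farouk, Romero and Ferreira are each a committee chair, so the next rule applies.
Among Drummond, Farouk, Romero and Ferreira, by date first elected to the board (earlier first): Drummond (Sep 28, 2006) before Farouk (Dec 1, 2006) before Romero (Jan 21, 2007) before Ferreira (Mar 8, 2011).
Halvorsen, Nakamura and Bianchi are each a committee chair, so the next rule applies.
Among Halvorsen, Nakamura and Bianchi, by date first elected to the board (earlier first): Halvorsen (Jun 3, 2012) before Nakamura (Apr 16, 2020) before Bianchi (Apr 22, 2020).
Order: Amari, Drummond, Farouk, Romero, Ferreira, Salazar, Halvorsen, Nakamura, Bianchi.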